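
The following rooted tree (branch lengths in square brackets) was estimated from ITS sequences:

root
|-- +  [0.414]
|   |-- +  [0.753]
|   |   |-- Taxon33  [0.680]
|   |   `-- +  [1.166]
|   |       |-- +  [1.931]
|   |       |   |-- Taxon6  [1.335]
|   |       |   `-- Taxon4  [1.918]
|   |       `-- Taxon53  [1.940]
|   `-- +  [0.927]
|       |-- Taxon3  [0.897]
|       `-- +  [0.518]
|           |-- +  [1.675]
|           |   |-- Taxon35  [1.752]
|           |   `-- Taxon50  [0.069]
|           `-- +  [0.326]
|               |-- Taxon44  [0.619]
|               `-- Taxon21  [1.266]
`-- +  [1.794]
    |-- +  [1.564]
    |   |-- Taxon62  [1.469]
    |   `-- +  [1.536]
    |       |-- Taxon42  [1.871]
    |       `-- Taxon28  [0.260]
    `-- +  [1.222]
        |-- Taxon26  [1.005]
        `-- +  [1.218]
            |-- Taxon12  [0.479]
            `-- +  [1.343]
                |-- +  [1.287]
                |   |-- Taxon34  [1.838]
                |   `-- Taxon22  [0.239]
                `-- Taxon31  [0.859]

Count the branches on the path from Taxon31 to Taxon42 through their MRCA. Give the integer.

The MRCA of Taxon31 and Taxon42 is the node subtending ((Taxon62,(Taxon42,Taxon28)),(Taxon26,(Taxon12,((Taxon34,Taxon22),Taxon31)))).
From Taxon31 up to that node: 4 branches. From Taxon42 up to the same node: 3 branches. Total: 4 + 3 = 7.

7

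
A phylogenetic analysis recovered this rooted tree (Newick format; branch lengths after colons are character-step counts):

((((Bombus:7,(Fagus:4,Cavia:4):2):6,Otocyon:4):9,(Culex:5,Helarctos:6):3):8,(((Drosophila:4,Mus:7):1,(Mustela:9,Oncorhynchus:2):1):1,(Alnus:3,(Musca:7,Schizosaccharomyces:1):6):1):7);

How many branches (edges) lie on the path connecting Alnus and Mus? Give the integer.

The MRCA of Alnus and Mus is the node subtending (((Drosophila,Mus),(Mustela,Oncorhynchus)),(Alnus,(Musca,Schizosaccharomyces))).
From Alnus up to that node: 2 branches. From Mus up to the same node: 3 branches. Total: 2 + 3 = 5.

5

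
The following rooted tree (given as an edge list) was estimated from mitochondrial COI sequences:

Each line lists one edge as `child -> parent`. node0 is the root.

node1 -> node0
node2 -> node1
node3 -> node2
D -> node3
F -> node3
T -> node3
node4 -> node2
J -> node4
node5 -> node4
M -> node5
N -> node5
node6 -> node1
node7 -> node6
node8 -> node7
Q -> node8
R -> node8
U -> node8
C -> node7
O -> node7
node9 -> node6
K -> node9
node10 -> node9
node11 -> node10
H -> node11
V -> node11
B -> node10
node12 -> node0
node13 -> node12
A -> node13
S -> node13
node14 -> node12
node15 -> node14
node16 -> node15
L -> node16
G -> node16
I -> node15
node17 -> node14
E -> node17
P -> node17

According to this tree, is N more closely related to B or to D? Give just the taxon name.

D

The MRCA of N and D subtends ((D,F,T),(J,(M,N))) (6 taxa).
The MRCA of N and B subtends (((D,F,T),(J,(M,N))),(((Q,R,U),C,O),(K,((H,V),B)))) (15 taxa).
The first is nested inside the second, so N shares a more recent common ancestor with D.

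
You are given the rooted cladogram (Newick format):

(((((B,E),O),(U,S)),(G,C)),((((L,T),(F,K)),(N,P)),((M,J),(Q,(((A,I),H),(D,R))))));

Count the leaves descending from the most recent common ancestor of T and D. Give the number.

The MRCA of T and D is the node subtending ((((L,T),(F,K)),(N,P)),((M,J),(Q,(((A,I),H),(D,R))))).
That clade contains 14 terminal taxa: A, D, F, H, I, J, K, L, M, N, P, Q, R, T.

14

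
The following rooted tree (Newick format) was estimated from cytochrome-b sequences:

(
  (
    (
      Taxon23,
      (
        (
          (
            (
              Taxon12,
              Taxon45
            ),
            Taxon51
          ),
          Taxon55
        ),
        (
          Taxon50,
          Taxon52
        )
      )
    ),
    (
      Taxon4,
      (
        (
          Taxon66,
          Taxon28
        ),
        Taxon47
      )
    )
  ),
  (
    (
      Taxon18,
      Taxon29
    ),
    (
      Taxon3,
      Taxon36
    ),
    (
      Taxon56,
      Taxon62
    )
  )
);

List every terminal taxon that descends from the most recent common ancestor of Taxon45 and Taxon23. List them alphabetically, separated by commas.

Tracing Taxon45: it sits inside (Taxon12,Taxon45).
Tracing Taxon23: it sits inside (Taxon23,((((Taxon12,Taxon45),Taxon51),Taxon55),(Taxon50,Taxon52))).
The smallest clade enclosing both is (Taxon23,((((Taxon12,Taxon45),Taxon51),Taxon55),(Taxon50,Taxon52))); the answer is its 7 terminal taxa in alphabetical order.

Taxon12, Taxon23, Taxon45, Taxon50, Taxon51, Taxon52, Taxon55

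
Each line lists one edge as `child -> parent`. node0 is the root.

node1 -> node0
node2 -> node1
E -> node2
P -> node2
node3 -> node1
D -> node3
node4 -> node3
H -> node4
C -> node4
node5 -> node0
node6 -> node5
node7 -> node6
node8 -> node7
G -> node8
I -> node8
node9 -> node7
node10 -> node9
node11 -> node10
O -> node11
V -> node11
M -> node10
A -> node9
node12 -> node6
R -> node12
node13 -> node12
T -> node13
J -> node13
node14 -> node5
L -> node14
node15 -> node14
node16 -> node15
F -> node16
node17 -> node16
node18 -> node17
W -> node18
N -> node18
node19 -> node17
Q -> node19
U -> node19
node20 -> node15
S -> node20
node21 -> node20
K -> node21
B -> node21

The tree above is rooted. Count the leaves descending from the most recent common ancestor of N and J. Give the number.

The MRCA of N and J is the node subtending ((((G,I),(((O,V),M),A)),(R,(T,J))),(L,((F,((W,N),(Q,U))),(S,(K,B))))).
That clade contains 18 terminal taxa: A, B, F, G, I, J, K, L, M, N, O, Q, R, S, T, U, V, W.

18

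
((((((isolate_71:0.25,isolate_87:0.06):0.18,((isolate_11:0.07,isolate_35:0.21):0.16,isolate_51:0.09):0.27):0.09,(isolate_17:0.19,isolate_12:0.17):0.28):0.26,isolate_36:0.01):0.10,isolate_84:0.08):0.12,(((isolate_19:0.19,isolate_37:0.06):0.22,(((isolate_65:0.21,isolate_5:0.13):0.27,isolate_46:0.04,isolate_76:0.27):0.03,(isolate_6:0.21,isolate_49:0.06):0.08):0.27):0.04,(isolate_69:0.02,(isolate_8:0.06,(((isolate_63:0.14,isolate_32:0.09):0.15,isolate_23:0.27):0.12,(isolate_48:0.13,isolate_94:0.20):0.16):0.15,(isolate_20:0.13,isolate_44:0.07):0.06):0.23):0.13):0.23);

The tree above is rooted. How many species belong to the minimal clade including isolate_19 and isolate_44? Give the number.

17

The MRCA of isolate_19 and isolate_44 is the node subtending (((isolate_19,isolate_37),(((isolate_65,isolate_5),isolate_46,isolate_76),(isolate_6,isolate_49))),(isolate_69,(isolate_8,(((isolate_63,isolate_32),isolate_23),(isolate_48,isolate_94)),(isolate_20,isolate_44)))).
That clade contains 17 terminal taxa: isolate_19, isolate_20, isolate_23, isolate_32, isolate_37, isolate_44, isolate_46, isolate_48, isolate_49, isolate_5, isolate_6, isolate_63, isolate_65, isolate_69, isolate_76, isolate_8, isolate_94.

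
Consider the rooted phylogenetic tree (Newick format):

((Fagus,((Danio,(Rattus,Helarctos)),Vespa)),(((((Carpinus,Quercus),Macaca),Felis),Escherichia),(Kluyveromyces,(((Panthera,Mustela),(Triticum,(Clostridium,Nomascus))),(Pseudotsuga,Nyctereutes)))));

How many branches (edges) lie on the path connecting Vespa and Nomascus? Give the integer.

10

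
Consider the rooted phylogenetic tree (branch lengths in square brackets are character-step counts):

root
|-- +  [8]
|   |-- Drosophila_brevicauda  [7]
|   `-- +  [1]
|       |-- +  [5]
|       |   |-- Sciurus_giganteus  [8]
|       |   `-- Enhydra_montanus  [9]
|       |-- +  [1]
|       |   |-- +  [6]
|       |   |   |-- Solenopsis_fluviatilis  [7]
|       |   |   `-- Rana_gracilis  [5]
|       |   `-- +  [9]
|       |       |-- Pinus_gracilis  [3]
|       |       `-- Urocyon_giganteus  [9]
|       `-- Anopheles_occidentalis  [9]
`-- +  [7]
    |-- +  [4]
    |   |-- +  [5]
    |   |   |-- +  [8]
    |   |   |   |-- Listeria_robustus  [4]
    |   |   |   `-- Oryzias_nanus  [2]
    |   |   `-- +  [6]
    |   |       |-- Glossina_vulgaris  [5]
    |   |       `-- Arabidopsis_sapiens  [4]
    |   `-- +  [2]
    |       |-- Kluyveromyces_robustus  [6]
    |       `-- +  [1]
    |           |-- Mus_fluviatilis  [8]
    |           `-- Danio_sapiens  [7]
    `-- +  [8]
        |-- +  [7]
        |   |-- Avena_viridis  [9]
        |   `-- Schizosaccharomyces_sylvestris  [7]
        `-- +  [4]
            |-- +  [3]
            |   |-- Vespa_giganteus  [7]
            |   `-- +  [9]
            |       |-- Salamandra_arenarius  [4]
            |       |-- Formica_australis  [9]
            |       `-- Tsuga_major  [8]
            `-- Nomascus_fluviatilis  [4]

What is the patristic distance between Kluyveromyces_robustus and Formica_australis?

45

The path runs Kluyveromyces_robustus → … → MRCA → … → Formica_australis; the MRCA is the node subtending ((((Listeria_robustus,Oryzias_nanus),(Glossina_vulgaris,Arabidopsis_sapiens)),(Kluyveromyces_robustus,(Mus_fluviatilis,Danio_sapiens))),((Avena_viridis,Schizosaccharomyces_sylvestris),((Vespa_giganteus,(Salamandra_arenarius,Formica_australis,Tsuga_major)),Nomascus_fluviatilis))).
Branch lengths along that path: 6 + 2 + 4 + 8 + 4 + 3 + 9 + 9 = 45.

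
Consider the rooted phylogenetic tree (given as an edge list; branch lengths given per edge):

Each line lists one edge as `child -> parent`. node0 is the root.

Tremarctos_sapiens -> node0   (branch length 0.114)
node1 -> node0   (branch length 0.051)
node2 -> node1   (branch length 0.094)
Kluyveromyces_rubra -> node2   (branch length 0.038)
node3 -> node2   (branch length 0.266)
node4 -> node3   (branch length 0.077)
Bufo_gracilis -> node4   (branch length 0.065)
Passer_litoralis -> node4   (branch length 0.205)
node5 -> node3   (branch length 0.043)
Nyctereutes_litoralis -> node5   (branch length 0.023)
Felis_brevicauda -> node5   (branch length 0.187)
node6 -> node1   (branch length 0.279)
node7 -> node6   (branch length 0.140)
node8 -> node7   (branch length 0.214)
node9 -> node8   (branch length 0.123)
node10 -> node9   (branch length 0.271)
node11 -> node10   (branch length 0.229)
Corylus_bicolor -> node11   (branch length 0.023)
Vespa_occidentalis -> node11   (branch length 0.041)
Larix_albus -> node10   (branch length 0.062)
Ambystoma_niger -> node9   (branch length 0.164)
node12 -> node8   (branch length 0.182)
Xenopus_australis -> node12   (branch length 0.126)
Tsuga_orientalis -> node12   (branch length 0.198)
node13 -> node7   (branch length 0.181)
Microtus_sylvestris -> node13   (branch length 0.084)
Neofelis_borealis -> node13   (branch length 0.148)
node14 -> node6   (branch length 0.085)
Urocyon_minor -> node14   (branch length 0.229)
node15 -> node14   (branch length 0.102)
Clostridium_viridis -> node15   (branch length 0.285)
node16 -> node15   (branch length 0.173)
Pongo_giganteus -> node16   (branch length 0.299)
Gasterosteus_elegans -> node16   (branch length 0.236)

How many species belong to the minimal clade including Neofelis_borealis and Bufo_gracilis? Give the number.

The MRCA of Neofelis_borealis and Bufo_gracilis is the node subtending ((Kluyveromyces_rubra,((Bufo_gracilis,Passer_litoralis),(Nyctereutes_litoralis,Felis_brevicauda))),((((((Corylus_bicolor,Vespa_occidentalis),Larix_albus),Ambystoma_niger),(Xenopus_australis,Tsuga_orientalis)),(Microtus_sylvestris,Neofelis_borealis)),(Urocyon_minor,(Clostridium_viridis,(Pongo_giganteus,Gasterosteus_elegans))))).
That clade contains 17 terminal taxa: Ambystoma_niger, Bufo_gracilis, Clostridium_viridis, Corylus_bicolor, Felis_brevicauda, Gasterosteus_elegans, Kluyveromyces_rubra, Larix_albus, Microtus_sylvestris, Neofelis_borealis, Nyctereutes_litoralis, Passer_litoralis, Pongo_giganteus, Tsuga_orientalis, Urocyon_minor, Vespa_occidentalis, Xenopus_australis.

17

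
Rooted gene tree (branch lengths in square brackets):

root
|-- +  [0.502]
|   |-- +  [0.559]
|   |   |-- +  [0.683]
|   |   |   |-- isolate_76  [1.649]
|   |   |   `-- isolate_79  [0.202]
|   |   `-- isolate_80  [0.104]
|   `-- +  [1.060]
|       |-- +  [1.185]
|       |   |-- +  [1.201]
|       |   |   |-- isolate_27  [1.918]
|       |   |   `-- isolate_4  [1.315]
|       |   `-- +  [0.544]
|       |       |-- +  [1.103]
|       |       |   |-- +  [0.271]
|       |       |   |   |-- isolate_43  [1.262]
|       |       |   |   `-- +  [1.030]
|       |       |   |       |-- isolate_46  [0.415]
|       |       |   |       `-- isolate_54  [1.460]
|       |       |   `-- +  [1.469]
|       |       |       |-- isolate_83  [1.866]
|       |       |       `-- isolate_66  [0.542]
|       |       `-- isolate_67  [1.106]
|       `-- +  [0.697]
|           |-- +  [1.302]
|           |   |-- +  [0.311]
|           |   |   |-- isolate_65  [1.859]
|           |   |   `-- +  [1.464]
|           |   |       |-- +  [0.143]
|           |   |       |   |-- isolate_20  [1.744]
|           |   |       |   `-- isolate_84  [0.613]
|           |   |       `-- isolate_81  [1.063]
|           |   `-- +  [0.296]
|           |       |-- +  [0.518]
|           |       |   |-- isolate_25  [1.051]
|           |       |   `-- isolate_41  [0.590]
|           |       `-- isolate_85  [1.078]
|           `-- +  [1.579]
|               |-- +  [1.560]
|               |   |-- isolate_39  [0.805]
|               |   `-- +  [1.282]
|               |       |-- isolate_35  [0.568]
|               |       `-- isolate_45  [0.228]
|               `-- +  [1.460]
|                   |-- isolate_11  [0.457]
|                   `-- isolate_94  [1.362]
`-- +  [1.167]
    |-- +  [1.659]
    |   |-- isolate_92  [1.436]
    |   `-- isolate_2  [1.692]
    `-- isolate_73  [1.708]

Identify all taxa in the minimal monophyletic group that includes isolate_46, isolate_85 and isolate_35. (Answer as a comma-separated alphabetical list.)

Tracing isolate_46: it sits inside (isolate_46,isolate_54).
Tracing isolate_85: it sits inside ((isolate_25,isolate_41),isolate_85).
Tracing isolate_35: it sits inside (isolate_35,isolate_45).
The smallest clade enclosing all 3 is (((isolate_27,isolate_4),(((isolate_43,(isolate_46,isolate_54)),(isolate_83,isolate_66)),isolate_67)),(((isolate_65,((isolate_20,isolate_84),isolate_81)),((isolate_25,isolate_41),isolate_85)),((isolate_39,(isolate_35,isolate_45)),(isolate_11,isolate_94)))); the answer is its 20 terminal taxa in alphabetical order.

isolate_11, isolate_20, isolate_25, isolate_27, isolate_35, isolate_39, isolate_4, isolate_41, isolate_43, isolate_45, isolate_46, isolate_54, isolate_65, isolate_66, isolate_67, isolate_81, isolate_83, isolate_84, isolate_85, isolate_94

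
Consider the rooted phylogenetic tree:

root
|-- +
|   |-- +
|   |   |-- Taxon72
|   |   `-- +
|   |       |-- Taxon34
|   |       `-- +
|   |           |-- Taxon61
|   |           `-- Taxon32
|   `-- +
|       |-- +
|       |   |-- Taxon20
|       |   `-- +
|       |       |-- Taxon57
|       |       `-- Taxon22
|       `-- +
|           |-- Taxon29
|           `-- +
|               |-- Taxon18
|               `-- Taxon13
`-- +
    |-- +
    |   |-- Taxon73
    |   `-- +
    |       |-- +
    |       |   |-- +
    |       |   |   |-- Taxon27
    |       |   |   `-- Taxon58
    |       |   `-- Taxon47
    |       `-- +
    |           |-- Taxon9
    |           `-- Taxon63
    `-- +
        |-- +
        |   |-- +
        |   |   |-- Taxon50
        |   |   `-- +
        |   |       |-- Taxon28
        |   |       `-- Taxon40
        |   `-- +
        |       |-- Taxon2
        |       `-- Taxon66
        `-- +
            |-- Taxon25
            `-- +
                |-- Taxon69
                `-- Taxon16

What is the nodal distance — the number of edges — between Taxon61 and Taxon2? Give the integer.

The MRCA of Taxon61 and Taxon2 is the root of the tree.
From Taxon61 up to that node: 5 branches. From Taxon2 up to the same node: 5 branches. Total: 5 + 5 = 10.

10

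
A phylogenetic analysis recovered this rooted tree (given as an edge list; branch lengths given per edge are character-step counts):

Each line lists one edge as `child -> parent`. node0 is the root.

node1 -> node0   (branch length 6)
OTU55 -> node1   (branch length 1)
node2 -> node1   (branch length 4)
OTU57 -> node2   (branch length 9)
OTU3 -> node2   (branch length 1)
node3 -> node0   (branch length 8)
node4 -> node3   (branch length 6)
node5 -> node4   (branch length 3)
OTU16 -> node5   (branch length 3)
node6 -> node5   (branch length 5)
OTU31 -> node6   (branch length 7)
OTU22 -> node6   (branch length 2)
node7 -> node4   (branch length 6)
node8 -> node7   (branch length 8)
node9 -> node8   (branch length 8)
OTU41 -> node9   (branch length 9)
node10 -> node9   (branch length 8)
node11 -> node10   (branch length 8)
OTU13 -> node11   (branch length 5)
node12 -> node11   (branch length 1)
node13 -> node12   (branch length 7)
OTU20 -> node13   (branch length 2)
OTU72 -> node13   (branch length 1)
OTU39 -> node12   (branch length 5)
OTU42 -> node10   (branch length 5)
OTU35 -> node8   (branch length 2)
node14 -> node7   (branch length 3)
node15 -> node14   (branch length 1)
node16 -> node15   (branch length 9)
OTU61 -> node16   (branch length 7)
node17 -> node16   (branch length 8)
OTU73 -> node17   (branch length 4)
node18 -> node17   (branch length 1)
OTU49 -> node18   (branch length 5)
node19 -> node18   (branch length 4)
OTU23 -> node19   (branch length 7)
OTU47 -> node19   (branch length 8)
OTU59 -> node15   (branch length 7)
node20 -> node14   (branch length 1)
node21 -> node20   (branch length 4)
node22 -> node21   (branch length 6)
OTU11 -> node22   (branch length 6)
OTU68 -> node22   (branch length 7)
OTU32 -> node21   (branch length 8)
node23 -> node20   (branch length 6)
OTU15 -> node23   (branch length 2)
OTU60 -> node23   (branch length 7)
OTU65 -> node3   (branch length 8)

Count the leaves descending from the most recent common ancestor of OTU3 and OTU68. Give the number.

25

The MRCA of OTU3 and OTU68 is the root, so the clade is the entire tree.
That clade contains 25 terminal taxa: OTU11, OTU13, OTU15, OTU16, OTU20, OTU22, OTU23, OTU3, OTU31, OTU32, OTU35, OTU39, OTU41, OTU42, OTU47, OTU49, OTU55, OTU57, OTU59, OTU60, OTU61, OTU65, OTU68, OTU72, OTU73.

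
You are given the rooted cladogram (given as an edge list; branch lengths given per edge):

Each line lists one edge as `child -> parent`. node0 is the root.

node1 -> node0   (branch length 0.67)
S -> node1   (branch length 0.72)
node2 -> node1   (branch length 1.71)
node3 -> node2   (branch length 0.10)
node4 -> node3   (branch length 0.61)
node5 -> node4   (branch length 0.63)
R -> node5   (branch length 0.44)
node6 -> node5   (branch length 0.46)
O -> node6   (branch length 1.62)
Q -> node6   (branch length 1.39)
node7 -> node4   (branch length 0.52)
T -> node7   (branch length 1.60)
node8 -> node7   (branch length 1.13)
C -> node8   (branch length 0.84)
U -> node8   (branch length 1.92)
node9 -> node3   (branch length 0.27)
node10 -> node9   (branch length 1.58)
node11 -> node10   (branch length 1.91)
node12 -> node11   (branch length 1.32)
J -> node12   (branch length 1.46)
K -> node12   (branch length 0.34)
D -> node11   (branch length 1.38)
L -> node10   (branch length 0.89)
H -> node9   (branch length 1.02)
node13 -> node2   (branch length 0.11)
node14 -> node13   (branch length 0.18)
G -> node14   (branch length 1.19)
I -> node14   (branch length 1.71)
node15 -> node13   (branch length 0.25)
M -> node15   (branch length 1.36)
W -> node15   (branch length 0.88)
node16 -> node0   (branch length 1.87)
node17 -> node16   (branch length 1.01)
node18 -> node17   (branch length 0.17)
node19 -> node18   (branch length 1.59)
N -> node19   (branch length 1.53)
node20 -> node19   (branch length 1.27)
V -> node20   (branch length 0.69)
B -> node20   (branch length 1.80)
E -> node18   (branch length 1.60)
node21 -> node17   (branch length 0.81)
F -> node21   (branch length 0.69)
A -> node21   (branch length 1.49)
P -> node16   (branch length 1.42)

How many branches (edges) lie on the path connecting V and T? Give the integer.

12

The MRCA of V and T is the root of the tree.
From V up to that node: 6 branches. From T up to the same node: 6 branches. Total: 6 + 6 = 12.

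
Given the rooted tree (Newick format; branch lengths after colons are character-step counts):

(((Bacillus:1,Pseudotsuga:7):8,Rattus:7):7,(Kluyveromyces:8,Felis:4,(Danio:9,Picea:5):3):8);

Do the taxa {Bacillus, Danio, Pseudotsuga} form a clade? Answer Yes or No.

No

The MRCA of the listed taxa is the root, so the smallest clade containing them is the whole tree.
That clade also contains Felis, Kluyveromyces, Picea, Rattus, which are not in the proposed group, so the group is not monophyletic.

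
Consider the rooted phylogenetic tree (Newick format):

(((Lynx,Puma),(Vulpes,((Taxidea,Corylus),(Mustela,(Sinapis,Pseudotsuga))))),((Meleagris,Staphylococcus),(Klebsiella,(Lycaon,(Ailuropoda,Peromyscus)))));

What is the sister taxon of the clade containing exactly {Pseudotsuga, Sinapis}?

Mustela

The clade containing exactly {Pseudotsuga, Sinapis} attaches to the tree at the node subtending (Mustela,(Sinapis,Pseudotsuga)).
The other lineage descending from that same node — the sister group — is the single tip Mustela.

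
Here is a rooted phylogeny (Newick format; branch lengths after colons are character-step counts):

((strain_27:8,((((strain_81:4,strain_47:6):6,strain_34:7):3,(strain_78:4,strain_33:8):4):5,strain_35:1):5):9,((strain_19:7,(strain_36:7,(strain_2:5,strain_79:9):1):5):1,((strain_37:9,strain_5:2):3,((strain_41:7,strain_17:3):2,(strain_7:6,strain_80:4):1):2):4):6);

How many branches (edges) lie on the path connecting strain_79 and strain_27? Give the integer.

The MRCA of strain_79 and strain_27 is the root of the tree.
From strain_79 up to that node: 5 branches. From strain_27 up to the same node: 2 branches. Total: 5 + 2 = 7.

7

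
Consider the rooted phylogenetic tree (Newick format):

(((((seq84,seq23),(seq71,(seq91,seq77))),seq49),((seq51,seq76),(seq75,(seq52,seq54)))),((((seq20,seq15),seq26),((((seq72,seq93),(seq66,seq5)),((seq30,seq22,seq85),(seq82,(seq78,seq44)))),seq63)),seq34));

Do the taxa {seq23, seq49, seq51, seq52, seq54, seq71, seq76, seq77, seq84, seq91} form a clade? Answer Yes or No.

The MRCA of the listed taxa subtends ((((seq84,seq23),(seq71,(seq91,seq77))),seq49),((seq51,seq76),(seq75,(seq52,seq54)))).
That clade also contains seq75, which is not in the proposed group, so the group is not monophyletic.

No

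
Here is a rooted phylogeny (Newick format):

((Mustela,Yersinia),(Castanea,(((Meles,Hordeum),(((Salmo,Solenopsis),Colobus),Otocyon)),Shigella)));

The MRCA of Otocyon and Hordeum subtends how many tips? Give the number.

6

The MRCA of Otocyon and Hordeum is the node subtending ((Meles,Hordeum),(((Salmo,Solenopsis),Colobus),Otocyon)).
That clade contains 6 terminal taxa: Colobus, Hordeum, Meles, Otocyon, Salmo, Solenopsis.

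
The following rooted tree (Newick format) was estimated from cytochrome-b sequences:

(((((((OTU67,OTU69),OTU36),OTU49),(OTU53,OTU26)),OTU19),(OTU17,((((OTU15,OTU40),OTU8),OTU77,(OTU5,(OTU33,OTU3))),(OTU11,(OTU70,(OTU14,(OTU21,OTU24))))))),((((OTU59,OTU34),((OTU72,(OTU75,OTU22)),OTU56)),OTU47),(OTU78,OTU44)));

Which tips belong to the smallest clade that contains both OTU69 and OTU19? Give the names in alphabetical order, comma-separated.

Tracing OTU69: it sits inside (OTU67,OTU69).
Tracing OTU19: it sits inside (((((OTU67,OTU69),OTU36),OTU49),(OTU53,OTU26)),OTU19).
The smallest clade enclosing both is (((((OTU67,OTU69),OTU36),OTU49),(OTU53,OTU26)),OTU19); the answer is its 7 terminal taxa in alphabetical order.

OTU19, OTU26, OTU36, OTU49, OTU53, OTU67, OTU69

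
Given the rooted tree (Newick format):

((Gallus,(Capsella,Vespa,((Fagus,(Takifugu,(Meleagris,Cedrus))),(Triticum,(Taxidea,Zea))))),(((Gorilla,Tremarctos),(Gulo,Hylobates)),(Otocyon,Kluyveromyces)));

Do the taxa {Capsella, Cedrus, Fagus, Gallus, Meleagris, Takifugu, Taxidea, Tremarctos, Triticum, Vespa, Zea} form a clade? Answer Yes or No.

The MRCA of the listed taxa is the root, so the smallest clade containing them is the whole tree.
That clade also contains Gorilla, Gulo, Hylobates, Kluyveromyces, Otocyon, which are not in the proposed group, so the group is not monophyletic.

No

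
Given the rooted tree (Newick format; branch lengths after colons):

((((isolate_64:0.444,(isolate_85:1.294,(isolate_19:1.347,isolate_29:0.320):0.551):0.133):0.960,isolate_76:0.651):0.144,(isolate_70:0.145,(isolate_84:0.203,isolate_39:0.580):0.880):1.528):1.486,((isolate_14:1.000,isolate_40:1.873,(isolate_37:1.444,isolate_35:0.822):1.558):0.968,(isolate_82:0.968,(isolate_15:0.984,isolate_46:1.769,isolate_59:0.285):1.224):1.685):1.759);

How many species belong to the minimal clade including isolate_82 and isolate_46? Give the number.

The MRCA of isolate_82 and isolate_46 is the node subtending (isolate_82,(isolate_15,isolate_46,isolate_59)).
That clade contains 4 terminal taxa: isolate_15, isolate_46, isolate_59, isolate_82.

4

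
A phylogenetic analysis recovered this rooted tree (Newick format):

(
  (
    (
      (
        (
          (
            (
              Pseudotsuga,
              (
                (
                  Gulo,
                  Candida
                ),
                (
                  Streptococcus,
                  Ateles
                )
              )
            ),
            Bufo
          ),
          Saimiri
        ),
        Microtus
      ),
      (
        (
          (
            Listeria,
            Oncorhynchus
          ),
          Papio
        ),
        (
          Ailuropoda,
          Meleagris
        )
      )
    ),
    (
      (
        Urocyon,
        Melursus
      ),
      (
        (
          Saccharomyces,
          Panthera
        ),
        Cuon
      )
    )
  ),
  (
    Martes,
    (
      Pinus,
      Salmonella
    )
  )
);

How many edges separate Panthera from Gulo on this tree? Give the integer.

12

The MRCA of Panthera and Gulo is the node subtending ((((((Pseudotsuga,((Gulo,Candida),(Streptococcus,Ateles))),Bufo),Saimiri),Microtus),(((Listeria,Oncorhynchus),Papio),(Ailuropoda,Meleagris))),((Urocyon,Melursus),((Saccharomyces,Panthera),Cuon))).
From Panthera up to that node: 4 branches. From Gulo up to the same node: 8 branches. Total: 4 + 8 = 12.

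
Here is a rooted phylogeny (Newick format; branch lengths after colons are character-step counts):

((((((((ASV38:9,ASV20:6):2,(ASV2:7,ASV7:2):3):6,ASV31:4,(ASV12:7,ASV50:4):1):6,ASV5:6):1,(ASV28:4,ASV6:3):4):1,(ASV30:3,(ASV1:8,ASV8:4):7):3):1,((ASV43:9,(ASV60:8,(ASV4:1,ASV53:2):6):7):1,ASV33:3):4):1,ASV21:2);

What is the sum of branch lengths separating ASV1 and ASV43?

The path runs ASV1 → … → MRCA → … → ASV43; the MRCA is the node subtending (((((((ASV38,ASV20),(ASV2,ASV7)),ASV31,(ASV12,ASV50)),ASV5),(ASV28,ASV6)),(ASV30,(ASV1,ASV8))),((ASV43,(ASV60,(ASV4,ASV53))),ASV33)).
Branch lengths along that path: 8 + 7 + 3 + 1 + 4 + 1 + 9 = 33.

33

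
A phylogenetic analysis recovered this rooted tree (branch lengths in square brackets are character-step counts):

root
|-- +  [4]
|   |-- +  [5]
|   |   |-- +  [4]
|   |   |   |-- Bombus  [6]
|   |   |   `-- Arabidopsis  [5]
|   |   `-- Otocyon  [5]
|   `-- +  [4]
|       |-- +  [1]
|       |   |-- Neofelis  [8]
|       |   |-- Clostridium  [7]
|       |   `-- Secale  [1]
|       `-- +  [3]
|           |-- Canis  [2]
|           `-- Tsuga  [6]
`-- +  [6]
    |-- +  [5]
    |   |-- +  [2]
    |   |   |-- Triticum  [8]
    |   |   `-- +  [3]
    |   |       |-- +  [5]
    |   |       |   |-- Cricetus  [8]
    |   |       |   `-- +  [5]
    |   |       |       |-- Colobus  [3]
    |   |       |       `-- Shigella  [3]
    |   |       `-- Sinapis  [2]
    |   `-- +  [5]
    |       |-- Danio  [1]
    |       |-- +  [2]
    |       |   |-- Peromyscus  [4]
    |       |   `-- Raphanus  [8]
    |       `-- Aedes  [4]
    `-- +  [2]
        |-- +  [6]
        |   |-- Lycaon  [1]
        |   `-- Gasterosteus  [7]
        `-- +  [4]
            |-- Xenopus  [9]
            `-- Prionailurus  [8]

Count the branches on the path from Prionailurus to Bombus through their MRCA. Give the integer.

8

The MRCA of Prionailurus and Bombus is the root of the tree.
From Prionailurus up to that node: 4 branches. From Bombus up to the same node: 4 branches. Total: 4 + 4 = 8.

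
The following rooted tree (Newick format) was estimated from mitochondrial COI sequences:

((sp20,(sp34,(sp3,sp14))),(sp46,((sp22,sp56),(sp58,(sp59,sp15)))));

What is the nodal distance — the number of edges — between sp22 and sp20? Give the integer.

6

The MRCA of sp22 and sp20 is the root of the tree.
From sp22 up to that node: 4 branches. From sp20 up to the same node: 2 branches. Total: 4 + 2 = 6.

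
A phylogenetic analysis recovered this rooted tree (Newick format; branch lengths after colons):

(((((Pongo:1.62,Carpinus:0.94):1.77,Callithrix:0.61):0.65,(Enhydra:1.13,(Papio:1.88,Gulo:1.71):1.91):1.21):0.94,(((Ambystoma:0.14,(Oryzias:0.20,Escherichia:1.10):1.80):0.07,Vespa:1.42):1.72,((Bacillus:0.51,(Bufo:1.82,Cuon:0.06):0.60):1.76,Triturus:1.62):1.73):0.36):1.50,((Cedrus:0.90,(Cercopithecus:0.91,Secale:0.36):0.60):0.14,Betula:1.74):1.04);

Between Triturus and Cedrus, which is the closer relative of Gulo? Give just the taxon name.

The MRCA of Gulo and Triturus subtends ((((Pongo,Carpinus),Callithrix),(Enhydra,(Papio,Gulo))),(((Ambystoma,(Oryzias,Escherichia)),Vespa),((Bacillus,(Bufo,Cuon)),Triturus))) (14 taxa).
The MRCA of Gulo and Cedrus is the root, subtending the entire tree (18 taxa).
The first is nested inside the second, so Gulo shares a more recent common ancestor with Triturus.

Triturus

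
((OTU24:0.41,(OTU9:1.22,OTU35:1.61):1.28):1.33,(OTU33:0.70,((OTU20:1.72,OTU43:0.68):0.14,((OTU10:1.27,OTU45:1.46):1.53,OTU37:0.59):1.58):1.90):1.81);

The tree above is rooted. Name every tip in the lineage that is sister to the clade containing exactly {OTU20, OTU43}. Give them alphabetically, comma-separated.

The clade containing exactly {OTU20, OTU43} attaches to the tree at the node subtending ((OTU20,OTU43),((OTU10,OTU45),OTU37)).
The other lineage descending from that same node — the sister group — is ((OTU10,OTU45),OTU37); its 3 tips in alphabetical order are the answer.

OTU10, OTU37, OTU45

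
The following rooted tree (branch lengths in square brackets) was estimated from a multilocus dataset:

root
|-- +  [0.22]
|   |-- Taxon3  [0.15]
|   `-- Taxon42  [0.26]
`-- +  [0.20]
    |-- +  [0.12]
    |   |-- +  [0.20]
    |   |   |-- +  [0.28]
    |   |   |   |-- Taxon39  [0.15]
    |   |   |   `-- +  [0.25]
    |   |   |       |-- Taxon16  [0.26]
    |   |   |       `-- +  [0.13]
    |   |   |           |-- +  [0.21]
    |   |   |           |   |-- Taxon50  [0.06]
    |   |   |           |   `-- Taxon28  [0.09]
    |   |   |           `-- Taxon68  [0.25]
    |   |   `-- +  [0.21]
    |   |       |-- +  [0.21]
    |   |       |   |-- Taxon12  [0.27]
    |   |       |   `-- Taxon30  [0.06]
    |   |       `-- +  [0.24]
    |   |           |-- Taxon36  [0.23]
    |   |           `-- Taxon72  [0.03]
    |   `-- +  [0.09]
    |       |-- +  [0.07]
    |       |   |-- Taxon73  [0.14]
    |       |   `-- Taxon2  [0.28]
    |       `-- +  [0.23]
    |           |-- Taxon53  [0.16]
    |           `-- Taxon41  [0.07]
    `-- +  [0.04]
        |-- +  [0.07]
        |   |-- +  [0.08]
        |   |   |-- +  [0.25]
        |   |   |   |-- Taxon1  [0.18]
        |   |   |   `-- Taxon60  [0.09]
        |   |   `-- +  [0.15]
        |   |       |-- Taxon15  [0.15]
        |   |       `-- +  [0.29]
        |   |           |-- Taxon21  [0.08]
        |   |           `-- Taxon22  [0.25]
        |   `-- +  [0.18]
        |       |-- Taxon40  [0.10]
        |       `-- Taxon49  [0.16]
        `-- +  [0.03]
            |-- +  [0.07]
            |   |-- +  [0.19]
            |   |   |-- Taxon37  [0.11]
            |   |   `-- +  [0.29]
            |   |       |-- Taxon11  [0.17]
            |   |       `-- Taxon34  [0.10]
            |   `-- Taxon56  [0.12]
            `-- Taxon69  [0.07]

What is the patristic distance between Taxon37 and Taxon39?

1.19

The path runs Taxon37 → … → MRCA → … → Taxon39; the MRCA is the node subtending ((((Taxon39,(Taxon16,((Taxon50,Taxon28),Taxon68))),((Taxon12,Taxon30),(Taxon36,Taxon72))),((Taxon73,Taxon2),(Taxon53,Taxon41))),((((Taxon1,Taxon60),(Taxon15,(Taxon21,Taxon22))),(Taxon40,Taxon49)),(((Taxon37,(Taxon11,Taxon34)),Taxon56),Taxon69))).
Branch lengths along that path: 0.11 + 0.19 + 0.07 + 0.03 + 0.04 + 0.12 + 0.20 + 0.28 + 0.15 = 1.19.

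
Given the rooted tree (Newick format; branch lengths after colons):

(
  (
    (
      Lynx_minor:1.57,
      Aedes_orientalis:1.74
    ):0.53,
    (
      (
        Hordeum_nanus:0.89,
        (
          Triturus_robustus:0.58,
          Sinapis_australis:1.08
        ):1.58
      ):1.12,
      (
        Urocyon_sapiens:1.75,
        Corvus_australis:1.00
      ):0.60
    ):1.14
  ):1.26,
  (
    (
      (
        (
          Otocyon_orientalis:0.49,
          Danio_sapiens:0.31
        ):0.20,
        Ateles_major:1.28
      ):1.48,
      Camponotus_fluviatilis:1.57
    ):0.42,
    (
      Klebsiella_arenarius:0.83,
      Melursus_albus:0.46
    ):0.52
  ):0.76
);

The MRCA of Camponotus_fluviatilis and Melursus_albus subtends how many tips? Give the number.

6

The MRCA of Camponotus_fluviatilis and Melursus_albus is the node subtending ((((Otocyon_orientalis,Danio_sapiens),Ateles_major),Camponotus_fluviatilis),(Klebsiella_arenarius,Melursus_albus)).
That clade contains 6 terminal taxa: Ateles_major, Camponotus_fluviatilis, Danio_sapiens, Klebsiella_arenarius, Melursus_albus, Otocyon_orientalis.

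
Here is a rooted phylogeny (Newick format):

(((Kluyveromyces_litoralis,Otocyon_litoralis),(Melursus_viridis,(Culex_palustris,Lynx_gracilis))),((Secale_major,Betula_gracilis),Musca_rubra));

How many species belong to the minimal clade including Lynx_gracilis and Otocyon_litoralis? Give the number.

The MRCA of Lynx_gracilis and Otocyon_litoralis is the node subtending ((Kluyveromyces_litoralis,Otocyon_litoralis),(Melursus_viridis,(Culex_palustris,Lynx_gracilis))).
That clade contains 5 terminal taxa: Culex_palustris, Kluyveromyces_litoralis, Lynx_gracilis, Melursus_viridis, Otocyon_litoralis.

5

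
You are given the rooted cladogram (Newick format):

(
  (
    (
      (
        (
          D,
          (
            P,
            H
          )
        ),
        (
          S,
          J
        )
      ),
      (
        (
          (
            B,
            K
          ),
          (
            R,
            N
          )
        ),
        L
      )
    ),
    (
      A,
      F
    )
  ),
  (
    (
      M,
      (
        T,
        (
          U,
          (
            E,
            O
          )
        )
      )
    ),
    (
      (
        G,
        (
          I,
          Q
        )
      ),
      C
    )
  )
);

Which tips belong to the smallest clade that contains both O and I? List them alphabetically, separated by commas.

Tracing O: it sits inside (E,O).
Tracing I: it sits inside (I,Q).
The smallest clade enclosing both is ((M,(T,(U,(E,O)))),((G,(I,Q)),C)); the answer is its 9 terminal taxa in alphabetical order.

C, E, G, I, M, O, Q, T, U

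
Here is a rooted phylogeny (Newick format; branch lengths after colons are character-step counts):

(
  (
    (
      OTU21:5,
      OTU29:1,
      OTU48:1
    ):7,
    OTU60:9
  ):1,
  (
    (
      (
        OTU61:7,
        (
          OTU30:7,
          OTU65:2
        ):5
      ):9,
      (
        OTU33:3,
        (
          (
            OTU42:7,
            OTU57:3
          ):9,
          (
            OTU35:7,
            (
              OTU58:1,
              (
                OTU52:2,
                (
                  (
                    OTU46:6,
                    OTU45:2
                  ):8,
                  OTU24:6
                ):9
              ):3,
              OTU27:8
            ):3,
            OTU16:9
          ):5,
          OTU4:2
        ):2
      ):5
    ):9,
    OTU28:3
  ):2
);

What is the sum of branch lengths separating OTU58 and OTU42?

The path runs OTU58 → … → MRCA → … → OTU42; the MRCA is the node subtending ((OTU42,OTU57),(OTU35,(OTU58,(OTU52,((OTU46,OTU45),OTU24)),OTU27),OTU16),OTU4).
Branch lengths along that path: 1 + 3 + 5 + 9 + 7 = 25.

25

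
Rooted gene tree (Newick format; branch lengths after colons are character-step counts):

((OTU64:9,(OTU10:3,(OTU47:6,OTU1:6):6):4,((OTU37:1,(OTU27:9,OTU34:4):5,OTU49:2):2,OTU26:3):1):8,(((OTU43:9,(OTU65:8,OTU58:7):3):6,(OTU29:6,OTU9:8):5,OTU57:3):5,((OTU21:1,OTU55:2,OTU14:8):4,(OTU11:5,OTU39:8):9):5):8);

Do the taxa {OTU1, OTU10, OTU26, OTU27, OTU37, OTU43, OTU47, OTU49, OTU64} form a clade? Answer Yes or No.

The MRCA of the listed taxa is the root, so the smallest clade containing them is the whole tree.
That clade also contains OTU11, OTU14, OTU21, OTU29, OTU34, OTU39, OTU55, OTU57, OTU58, OTU65, OTU9, which are not in the proposed group, so the group is not monophyletic.

No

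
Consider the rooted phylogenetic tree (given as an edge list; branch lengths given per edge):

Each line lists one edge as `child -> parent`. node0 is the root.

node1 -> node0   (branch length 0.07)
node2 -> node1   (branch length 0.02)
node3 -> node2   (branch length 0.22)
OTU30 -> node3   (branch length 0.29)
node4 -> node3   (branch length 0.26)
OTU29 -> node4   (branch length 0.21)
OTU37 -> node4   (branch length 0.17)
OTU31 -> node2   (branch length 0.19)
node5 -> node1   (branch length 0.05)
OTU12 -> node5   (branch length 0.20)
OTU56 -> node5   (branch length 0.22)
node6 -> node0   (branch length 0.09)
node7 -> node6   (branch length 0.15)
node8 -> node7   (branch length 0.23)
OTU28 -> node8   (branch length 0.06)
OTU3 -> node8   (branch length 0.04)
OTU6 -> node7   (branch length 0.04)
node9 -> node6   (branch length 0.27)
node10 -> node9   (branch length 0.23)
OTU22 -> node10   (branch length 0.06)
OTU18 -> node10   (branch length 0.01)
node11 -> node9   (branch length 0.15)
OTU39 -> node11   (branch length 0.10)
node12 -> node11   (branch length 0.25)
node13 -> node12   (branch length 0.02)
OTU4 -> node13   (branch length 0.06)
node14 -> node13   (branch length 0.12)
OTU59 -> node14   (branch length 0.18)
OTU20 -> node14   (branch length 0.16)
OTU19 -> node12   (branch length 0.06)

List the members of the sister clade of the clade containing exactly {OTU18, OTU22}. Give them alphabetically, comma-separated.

The clade containing exactly {OTU18, OTU22} attaches to the tree at the node subtending ((OTU22,OTU18),(OTU39,((OTU4,(OTU59,OTU20)),OTU19))).
The other lineage descending from that same node — the sister group — is (OTU39,((OTU4,(OTU59,OTU20)),OTU19)); its 5 tips in alphabetical order are the answer.

OTU19, OTU20, OTU39, OTU4, OTU59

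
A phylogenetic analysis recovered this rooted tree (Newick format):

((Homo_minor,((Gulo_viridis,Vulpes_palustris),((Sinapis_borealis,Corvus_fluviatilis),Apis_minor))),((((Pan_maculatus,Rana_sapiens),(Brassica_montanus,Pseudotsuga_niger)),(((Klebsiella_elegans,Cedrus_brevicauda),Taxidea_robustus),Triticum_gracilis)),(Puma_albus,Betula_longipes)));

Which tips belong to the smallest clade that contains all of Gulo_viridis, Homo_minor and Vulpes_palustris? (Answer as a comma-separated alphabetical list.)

Tracing Gulo_viridis: it sits inside (Gulo_viridis,Vulpes_palustris).
Tracing Homo_minor: it sits inside (Homo_minor,((Gulo_viridis,Vulpes_palustris),((Sinapis_borealis,Corvus_fluviatilis),Apis_minor))).
Tracing Vulpes_palustris: it sits inside (Gulo_viridis,Vulpes_palustris).
The smallest clade enclosing all 3 is (Homo_minor,((Gulo_viridis,Vulpes_palustris),((Sinapis_borealis,Corvus_fluviatilis),Apis_minor))); the answer is its 6 terminal taxa in alphabetical order.

Apis_minor, Corvus_fluviatilis, Gulo_viridis, Homo_minor, Sinapis_borealis, Vulpes_palustris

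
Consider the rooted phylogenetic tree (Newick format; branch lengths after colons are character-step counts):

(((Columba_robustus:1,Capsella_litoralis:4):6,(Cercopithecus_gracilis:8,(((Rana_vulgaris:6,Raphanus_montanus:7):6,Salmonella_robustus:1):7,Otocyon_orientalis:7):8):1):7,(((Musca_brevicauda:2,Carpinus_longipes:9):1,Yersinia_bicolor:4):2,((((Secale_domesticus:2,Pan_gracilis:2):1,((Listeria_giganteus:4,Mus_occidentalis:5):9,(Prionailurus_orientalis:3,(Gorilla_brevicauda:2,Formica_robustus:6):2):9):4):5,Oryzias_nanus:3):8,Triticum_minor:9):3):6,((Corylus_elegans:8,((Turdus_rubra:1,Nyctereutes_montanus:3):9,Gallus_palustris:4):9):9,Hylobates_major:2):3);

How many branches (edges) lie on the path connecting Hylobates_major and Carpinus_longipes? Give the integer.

6

The MRCA of Hylobates_major and Carpinus_longipes is the root of the tree.
From Hylobates_major up to that node: 2 branches. From Carpinus_longipes up to the same node: 4 branches. Total: 2 + 4 = 6.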